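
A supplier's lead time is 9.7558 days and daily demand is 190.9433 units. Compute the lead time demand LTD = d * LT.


LTD = 190.9433 * 9.7558 = 1862.8046

1862.8046 units


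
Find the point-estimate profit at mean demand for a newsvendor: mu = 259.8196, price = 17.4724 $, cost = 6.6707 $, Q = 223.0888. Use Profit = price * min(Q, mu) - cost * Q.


Sales at mu = min(223.0888, 259.8196) = 223.0888
Revenue = 17.4724 * 223.0888 = 3897.8967
Total cost = 6.6707 * 223.0888 = 1488.1585
Profit = 3897.8967 - 1488.1585 = 2409.7383

2409.7383 $


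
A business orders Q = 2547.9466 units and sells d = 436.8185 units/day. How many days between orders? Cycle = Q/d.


Cycle = 2547.9466 / 436.8185 = 5.8330

5.8330 days


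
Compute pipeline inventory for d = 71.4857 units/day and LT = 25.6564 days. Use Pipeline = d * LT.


Pipeline = 71.4857 * 25.6564 = 1834.0657

1834.0657 units


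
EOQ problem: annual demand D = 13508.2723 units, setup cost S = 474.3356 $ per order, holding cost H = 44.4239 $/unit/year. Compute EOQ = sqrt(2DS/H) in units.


2*D*S = 2 * 13508.2723 * 474.3356 = 12814908.8928
2*D*S/H = 288468.7948
EOQ = sqrt(288468.7948) = 537.0929

537.0929 units


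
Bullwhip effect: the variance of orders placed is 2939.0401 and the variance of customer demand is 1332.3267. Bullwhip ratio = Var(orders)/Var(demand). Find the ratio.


BW = 2939.0401 / 1332.3267 = 2.2059

2.2059


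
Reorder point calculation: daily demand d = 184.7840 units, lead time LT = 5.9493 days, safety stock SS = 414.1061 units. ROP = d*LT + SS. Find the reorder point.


d*LT = 184.7840 * 5.9493 = 1099.3355
ROP = 1099.3355 + 414.1061 = 1513.4416

1513.4416 units


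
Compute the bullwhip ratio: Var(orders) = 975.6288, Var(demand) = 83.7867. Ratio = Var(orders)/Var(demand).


BW = 975.6288 / 83.7867 = 11.6442

11.6442


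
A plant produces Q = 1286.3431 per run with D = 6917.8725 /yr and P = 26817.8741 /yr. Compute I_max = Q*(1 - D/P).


D/P = 0.2580
1 - D/P = 0.7420
I_max = 1286.3431 * 0.7420 = 954.5212

954.5212 units


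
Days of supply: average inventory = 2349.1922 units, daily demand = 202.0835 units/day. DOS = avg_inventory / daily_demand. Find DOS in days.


DOS = 2349.1922 / 202.0835 = 11.6249

11.6249 days


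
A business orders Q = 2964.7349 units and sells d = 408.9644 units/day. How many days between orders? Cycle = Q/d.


Cycle = 2964.7349 / 408.9644 = 7.2494

7.2494 days


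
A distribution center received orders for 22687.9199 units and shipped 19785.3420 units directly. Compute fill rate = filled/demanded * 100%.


FR = 19785.3420 / 22687.9199 * 100 = 87.2065

87.2065%


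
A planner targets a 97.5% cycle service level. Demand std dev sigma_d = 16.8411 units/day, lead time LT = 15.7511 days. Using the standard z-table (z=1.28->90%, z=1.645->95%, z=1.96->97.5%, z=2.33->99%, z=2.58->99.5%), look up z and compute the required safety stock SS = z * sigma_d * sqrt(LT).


From the table, SL = 97.5% corresponds to z = 1.96
sqrt(LT) = sqrt(15.7511) = 3.9688
SS = 1.96 * 16.8411 * 3.9688 = 131.0032

131.0032 units


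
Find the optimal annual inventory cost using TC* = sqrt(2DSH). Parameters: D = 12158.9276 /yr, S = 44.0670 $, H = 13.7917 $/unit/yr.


2*D*S*H = 14779391.5625
TC* = sqrt(14779391.5625) = 3844.3974

3844.3974 $/yr


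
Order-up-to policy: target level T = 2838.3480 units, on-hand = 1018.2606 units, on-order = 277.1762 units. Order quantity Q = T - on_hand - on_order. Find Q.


Inventory position = OH + OO = 1018.2606 + 277.1762 = 1295.4368
Q = 2838.3480 - 1295.4368 = 1542.9112

1542.9112 units


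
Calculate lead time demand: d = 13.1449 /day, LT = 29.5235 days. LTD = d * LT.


LTD = 13.1449 * 29.5235 = 388.0835

388.0835 units


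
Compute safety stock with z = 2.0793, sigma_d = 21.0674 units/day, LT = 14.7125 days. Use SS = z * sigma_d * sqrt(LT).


sqrt(LT) = sqrt(14.7125) = 3.8357
SS = 2.0793 * 21.0674 * 3.8357 = 168.0240

168.0240 units


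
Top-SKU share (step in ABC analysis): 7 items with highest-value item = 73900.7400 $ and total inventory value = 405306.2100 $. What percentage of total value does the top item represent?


Top item = 73900.7400
Total = 405306.2100
Percentage = 73900.7400 / 405306.2100 * 100 = 18.2333

18.2333%


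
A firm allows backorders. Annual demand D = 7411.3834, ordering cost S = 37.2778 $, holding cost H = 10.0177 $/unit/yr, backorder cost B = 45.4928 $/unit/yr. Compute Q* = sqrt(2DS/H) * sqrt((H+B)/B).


sqrt(2DS/H) = 234.8582
sqrt((H+B)/B) = 1.1046
Q* = 234.8582 * 1.1046 = 259.4311

259.4311 units


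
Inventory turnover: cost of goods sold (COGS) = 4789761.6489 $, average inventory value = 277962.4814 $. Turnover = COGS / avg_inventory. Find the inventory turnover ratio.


Turnover = 4789761.6489 / 277962.4814 = 17.2317

17.2317


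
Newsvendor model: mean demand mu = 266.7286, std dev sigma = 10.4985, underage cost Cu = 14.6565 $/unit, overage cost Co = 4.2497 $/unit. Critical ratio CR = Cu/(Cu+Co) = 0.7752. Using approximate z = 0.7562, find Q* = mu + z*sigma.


CR = Cu/(Cu+Co) = 14.6565/(14.6565+4.2497) = 0.7752
z = 0.7562
Q* = 266.7286 + 0.7562 * 10.4985 = 274.6676

274.6676 units


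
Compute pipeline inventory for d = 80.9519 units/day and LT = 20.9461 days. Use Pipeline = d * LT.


Pipeline = 80.9519 * 20.9461 = 1695.6266

1695.6266 units


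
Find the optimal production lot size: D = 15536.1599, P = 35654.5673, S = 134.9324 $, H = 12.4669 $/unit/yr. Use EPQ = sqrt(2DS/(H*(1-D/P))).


1 - D/P = 1 - 0.4357 = 0.5643
H*(1-D/P) = 7.0346
2DS = 4192662.6842
EPQ = sqrt(596009.2762) = 772.0164

772.0164 units


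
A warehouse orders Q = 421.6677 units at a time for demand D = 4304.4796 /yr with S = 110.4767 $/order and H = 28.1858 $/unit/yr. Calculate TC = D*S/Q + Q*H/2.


Ordering cost = D*S/Q = 1127.7712
Holding cost = Q*H/2 = 5942.5207
TC = 1127.7712 + 5942.5207 = 7070.2920

7070.2920 $/yr


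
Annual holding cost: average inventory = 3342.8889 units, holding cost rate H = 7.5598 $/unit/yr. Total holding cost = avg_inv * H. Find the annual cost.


Cost = 3342.8889 * 7.5598 = 25271.5715

25271.5715 $/yr


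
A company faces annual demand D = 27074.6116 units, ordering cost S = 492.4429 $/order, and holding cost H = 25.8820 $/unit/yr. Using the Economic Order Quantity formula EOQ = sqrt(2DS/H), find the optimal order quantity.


2*D*S = 2 * 27074.6116 * 492.4429 = 26665400.5054
2*D*S/H = 1030268.1595
EOQ = sqrt(1030268.1595) = 1015.0213

1015.0213 units


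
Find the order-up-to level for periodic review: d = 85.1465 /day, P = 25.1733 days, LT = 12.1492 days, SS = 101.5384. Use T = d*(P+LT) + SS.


P + LT = 37.3225
d*(P+LT) = 85.1465 * 37.3225 = 3177.8802
T = 3177.8802 + 101.5384 = 3279.4186

3279.4186 units


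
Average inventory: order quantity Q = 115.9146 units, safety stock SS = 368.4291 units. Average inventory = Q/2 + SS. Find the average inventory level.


Q/2 = 57.9573
Avg = 57.9573 + 368.4291 = 426.3864

426.3864 units


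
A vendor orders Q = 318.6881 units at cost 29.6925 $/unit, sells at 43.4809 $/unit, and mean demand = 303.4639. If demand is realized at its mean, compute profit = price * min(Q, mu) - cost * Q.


Sales at mu = min(318.6881, 303.4639) = 303.4639
Revenue = 43.4809 * 303.4639 = 13194.8835
Total cost = 29.6925 * 318.6881 = 9462.6464
Profit = 13194.8835 - 9462.6464 = 3732.2371

3732.2371 $


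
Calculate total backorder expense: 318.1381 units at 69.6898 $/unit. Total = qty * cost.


Total = 318.1381 * 69.6898 = 22170.9806

22170.9806 $


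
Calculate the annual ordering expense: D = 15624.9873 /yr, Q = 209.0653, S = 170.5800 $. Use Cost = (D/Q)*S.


Number of orders = D/Q = 74.7374
Cost = 74.7374 * 170.5800 = 12748.6978

12748.6978 $/yr


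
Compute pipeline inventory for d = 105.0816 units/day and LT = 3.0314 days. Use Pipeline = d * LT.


Pipeline = 105.0816 * 3.0314 = 318.5444

318.5444 units


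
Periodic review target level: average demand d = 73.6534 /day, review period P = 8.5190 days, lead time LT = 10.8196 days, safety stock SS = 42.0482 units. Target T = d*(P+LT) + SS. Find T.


P + LT = 19.3386
d*(P+LT) = 73.6534 * 19.3386 = 1424.3536
T = 1424.3536 + 42.0482 = 1466.4018

1466.4018 units


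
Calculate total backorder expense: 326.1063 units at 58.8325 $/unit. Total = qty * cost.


Total = 326.1063 * 58.8325 = 19185.6489

19185.6489 $


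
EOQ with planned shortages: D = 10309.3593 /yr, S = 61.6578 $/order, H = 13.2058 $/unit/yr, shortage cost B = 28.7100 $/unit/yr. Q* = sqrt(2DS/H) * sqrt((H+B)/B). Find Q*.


sqrt(2DS/H) = 310.2719
sqrt((H+B)/B) = 1.2083
Q* = 310.2719 * 1.2083 = 374.8994

374.8994 units


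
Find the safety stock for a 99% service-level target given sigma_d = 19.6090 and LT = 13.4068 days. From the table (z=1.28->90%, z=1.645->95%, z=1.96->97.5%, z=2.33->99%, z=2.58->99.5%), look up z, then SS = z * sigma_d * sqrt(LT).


From the table, SL = 99% corresponds to z = 2.33
sqrt(LT) = sqrt(13.4068) = 3.6615
SS = 2.33 * 19.6090 * 3.6615 = 167.2915

167.2915 units


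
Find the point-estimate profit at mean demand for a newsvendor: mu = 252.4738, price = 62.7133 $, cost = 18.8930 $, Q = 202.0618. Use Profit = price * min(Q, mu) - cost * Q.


Sales at mu = min(202.0618, 252.4738) = 202.0618
Revenue = 62.7133 * 202.0618 = 12671.9623
Total cost = 18.8930 * 202.0618 = 3817.5536
Profit = 12671.9623 - 3817.5536 = 8854.4087

8854.4087 $


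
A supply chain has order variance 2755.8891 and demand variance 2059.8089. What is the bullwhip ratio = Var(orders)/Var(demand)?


BW = 2755.8891 / 2059.8089 = 1.3379

1.3379


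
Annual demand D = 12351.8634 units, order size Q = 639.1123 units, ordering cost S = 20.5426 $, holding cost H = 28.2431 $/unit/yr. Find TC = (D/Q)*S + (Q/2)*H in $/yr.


Ordering cost = D*S/Q = 397.0185
Holding cost = Q*H/2 = 9025.2563
TC = 397.0185 + 9025.2563 = 9422.2748

9422.2748 $/yr


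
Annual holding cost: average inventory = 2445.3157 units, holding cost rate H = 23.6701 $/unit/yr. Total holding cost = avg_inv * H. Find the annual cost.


Cost = 2445.3157 * 23.6701 = 57880.8672

57880.8672 $/yr


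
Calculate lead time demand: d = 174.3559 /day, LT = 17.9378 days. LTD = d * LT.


LTD = 174.3559 * 17.9378 = 3127.5613

3127.5613 units


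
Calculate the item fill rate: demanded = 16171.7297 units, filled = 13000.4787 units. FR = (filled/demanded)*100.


FR = 13000.4787 / 16171.7297 * 100 = 80.3902

80.3902%


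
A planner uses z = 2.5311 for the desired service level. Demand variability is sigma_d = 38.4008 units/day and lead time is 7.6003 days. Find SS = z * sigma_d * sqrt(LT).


sqrt(LT) = sqrt(7.6003) = 2.7569
SS = 2.5311 * 38.4008 * 2.7569 = 267.9569

267.9569 units


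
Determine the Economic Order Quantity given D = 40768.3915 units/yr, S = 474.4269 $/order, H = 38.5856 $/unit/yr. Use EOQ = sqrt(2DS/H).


2*D*S = 2 * 40768.3915 * 474.4269 = 38683243.1947
2*D*S/H = 1002530.5605
EOQ = sqrt(1002530.5605) = 1001.2645

1001.2645 units


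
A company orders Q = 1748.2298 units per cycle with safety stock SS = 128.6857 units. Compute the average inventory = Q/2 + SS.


Q/2 = 874.1149
Avg = 874.1149 + 128.6857 = 1002.8006

1002.8006 units


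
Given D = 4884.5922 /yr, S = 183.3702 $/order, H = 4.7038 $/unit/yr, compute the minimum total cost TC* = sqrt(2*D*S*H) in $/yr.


2*D*S*H = 8426280.5309
TC* = sqrt(8426280.5309) = 2902.8056

2902.8056 $/yr


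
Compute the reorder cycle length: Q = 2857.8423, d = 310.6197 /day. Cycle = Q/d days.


Cycle = 2857.8423 / 310.6197 = 9.2005

9.2005 days


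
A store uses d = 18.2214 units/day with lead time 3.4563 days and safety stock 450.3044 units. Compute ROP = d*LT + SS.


d*LT = 18.2214 * 3.4563 = 62.9786
ROP = 62.9786 + 450.3044 = 513.2830

513.2830 units


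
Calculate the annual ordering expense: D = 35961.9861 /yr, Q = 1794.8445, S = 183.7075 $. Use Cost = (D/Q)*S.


Number of orders = D/Q = 20.0363
Cost = 20.0363 * 183.7075 = 3680.8128

3680.8128 $/yr


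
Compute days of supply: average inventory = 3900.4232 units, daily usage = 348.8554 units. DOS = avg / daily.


DOS = 3900.4232 / 348.8554 = 11.1806

11.1806 days


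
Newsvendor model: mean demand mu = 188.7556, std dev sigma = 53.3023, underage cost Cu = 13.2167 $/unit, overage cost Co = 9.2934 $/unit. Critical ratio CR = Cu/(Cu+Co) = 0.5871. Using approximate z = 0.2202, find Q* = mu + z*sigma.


CR = Cu/(Cu+Co) = 13.2167/(13.2167+9.2934) = 0.5871
z = 0.2202
Q* = 188.7556 + 0.2202 * 53.3023 = 200.4928

200.4928 units


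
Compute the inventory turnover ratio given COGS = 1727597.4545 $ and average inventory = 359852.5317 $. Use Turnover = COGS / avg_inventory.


Turnover = 1727597.4545 / 359852.5317 = 4.8008

4.8008


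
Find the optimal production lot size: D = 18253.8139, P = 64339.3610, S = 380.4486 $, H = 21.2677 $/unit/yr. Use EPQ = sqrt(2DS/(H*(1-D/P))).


1 - D/P = 1 - 0.2837 = 0.7163
H*(1-D/P) = 15.2338
2DS = 13889275.8858
EPQ = sqrt(911740.1386) = 954.8508

954.8508 units


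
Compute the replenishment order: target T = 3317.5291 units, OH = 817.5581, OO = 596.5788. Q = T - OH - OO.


Inventory position = OH + OO = 817.5581 + 596.5788 = 1414.1369
Q = 3317.5291 - 1414.1369 = 1903.3922

1903.3922 units


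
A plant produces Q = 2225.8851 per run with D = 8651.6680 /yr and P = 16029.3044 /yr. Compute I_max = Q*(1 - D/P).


D/P = 0.5397
1 - D/P = 0.4603
I_max = 2225.8851 * 0.4603 = 1024.4843

1024.4843 units


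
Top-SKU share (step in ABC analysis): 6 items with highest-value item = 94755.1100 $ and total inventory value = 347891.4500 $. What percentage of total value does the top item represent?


Top item = 94755.1100
Total = 347891.4500
Percentage = 94755.1100 / 347891.4500 * 100 = 27.2370

27.2370%


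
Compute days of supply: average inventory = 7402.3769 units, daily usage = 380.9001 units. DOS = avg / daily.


DOS = 7402.3769 / 380.9001 = 19.4339

19.4339 days


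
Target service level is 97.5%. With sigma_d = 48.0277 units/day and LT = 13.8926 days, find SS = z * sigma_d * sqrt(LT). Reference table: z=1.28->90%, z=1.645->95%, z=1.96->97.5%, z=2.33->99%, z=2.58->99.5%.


From the table, SL = 97.5% corresponds to z = 1.96
sqrt(LT) = sqrt(13.8926) = 3.7273
SS = 1.96 * 48.0277 * 3.7273 = 350.8647

350.8647 units


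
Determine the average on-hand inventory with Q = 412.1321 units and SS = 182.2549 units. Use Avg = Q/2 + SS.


Q/2 = 206.0660
Avg = 206.0660 + 182.2549 = 388.3209

388.3209 units


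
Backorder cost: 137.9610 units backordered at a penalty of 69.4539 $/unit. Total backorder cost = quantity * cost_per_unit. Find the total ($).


Total = 137.9610 * 69.4539 = 9581.9295

9581.9295 $


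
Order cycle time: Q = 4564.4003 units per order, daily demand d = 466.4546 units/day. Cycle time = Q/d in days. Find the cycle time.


Cycle = 4564.4003 / 466.4546 = 9.7853

9.7853 days


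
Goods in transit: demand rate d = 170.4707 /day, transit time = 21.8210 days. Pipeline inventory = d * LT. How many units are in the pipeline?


Pipeline = 170.4707 * 21.8210 = 3719.8411

3719.8411 units


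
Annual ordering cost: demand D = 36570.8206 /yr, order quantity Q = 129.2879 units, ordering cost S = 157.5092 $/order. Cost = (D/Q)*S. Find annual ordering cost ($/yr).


Number of orders = D/Q = 282.8634
Cost = 282.8634 * 157.5092 = 44553.5947

44553.5947 $/yr


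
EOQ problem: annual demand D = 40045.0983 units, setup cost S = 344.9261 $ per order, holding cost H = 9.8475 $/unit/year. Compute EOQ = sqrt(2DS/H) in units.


2*D*S = 2 * 40045.0983 * 344.9261 = 27625199.1615
2*D*S/H = 2805300.7526
EOQ = sqrt(2805300.7526) = 1674.9032

1674.9032 units


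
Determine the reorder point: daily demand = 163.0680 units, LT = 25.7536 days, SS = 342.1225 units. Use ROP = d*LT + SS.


d*LT = 163.0680 * 25.7536 = 4199.5880
ROP = 4199.5880 + 342.1225 = 4541.7105

4541.7105 units


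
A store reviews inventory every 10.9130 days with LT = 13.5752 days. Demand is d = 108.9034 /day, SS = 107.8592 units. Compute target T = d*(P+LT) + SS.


P + LT = 24.4882
d*(P+LT) = 108.9034 * 24.4882 = 2666.8482
T = 2666.8482 + 107.8592 = 2774.7074

2774.7074 units


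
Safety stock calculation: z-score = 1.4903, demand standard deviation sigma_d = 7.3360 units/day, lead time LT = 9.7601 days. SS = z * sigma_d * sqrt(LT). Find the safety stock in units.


sqrt(LT) = sqrt(9.7601) = 3.1241
SS = 1.4903 * 7.3360 * 3.1241 = 34.1555

34.1555 units


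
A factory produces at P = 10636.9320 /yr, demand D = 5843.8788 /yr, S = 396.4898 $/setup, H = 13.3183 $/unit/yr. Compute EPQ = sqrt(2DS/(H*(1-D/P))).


1 - D/P = 1 - 0.5494 = 0.4506
H*(1-D/P) = 6.0013
2DS = 4634076.6733
EPQ = sqrt(772180.0113) = 878.7377

878.7377 units


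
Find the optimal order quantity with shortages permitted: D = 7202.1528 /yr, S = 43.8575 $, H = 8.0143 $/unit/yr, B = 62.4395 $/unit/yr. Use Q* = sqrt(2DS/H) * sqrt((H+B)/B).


sqrt(2DS/H) = 280.7600
sqrt((H+B)/B) = 1.0622
Q* = 280.7600 * 1.0622 = 298.2344

298.2344 units


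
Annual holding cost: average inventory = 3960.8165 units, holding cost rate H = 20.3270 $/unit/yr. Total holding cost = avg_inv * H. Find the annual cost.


Cost = 3960.8165 * 20.3270 = 80511.5170

80511.5170 $/yr


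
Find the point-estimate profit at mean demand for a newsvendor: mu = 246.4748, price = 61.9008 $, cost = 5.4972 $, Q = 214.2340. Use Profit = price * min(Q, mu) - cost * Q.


Sales at mu = min(214.2340, 246.4748) = 214.2340
Revenue = 61.9008 * 214.2340 = 13261.2560
Total cost = 5.4972 * 214.2340 = 1177.6871
Profit = 13261.2560 - 1177.6871 = 12083.5688

12083.5688 $


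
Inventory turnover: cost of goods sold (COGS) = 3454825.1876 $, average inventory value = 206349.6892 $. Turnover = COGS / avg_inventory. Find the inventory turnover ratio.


Turnover = 3454825.1876 / 206349.6892 = 16.7426

16.7426


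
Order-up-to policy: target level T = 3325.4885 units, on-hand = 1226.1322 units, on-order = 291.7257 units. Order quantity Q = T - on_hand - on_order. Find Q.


Inventory position = OH + OO = 1226.1322 + 291.7257 = 1517.8579
Q = 3325.4885 - 1517.8579 = 1807.6306

1807.6306 units


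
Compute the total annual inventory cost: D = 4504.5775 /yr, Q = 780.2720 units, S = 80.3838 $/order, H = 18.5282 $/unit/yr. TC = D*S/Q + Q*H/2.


Ordering cost = D*S/Q = 464.0626
Holding cost = Q*H/2 = 7228.5178
TC = 464.0626 + 7228.5178 = 7692.5804

7692.5804 $/yr


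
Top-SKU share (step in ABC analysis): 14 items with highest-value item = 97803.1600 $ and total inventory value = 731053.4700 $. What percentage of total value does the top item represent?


Top item = 97803.1600
Total = 731053.4700
Percentage = 97803.1600 / 731053.4700 * 100 = 13.3784

13.3784%


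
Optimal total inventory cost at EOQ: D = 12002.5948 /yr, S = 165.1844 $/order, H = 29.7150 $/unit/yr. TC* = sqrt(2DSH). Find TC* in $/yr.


2*D*S*H = 117828379.6192
TC* = sqrt(117828379.6192) = 10854.8781

10854.8781 $/yr


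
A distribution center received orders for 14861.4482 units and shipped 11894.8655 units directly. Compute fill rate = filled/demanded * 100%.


FR = 11894.8655 / 14861.4482 * 100 = 80.0384

80.0384%


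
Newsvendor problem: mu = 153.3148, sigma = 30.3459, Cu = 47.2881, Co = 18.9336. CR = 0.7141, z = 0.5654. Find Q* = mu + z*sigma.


CR = Cu/(Cu+Co) = 47.2881/(47.2881+18.9336) = 0.7141
z = 0.5654
Q* = 153.3148 + 0.5654 * 30.3459 = 170.4724

170.4724 units


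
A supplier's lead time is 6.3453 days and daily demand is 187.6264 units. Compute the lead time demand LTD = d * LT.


LTD = 187.6264 * 6.3453 = 1190.5458

1190.5458 units


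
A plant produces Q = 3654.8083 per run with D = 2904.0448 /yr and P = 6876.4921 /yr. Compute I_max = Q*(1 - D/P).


D/P = 0.4223
1 - D/P = 0.5777
I_max = 3654.8083 * 0.5777 = 2111.3284

2111.3284 units


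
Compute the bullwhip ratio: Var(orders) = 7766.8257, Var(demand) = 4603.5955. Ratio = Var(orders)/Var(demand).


BW = 7766.8257 / 4603.5955 = 1.6871

1.6871


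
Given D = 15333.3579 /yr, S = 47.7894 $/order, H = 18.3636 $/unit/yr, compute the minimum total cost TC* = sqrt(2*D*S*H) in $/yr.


2*D*S*H = 26912662.8445
TC* = sqrt(26912662.8445) = 5187.7416

5187.7416 $/yr


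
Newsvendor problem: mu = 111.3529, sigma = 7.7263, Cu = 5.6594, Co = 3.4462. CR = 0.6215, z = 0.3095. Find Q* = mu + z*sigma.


CR = Cu/(Cu+Co) = 5.6594/(5.6594+3.4462) = 0.6215
z = 0.3095
Q* = 111.3529 + 0.3095 * 7.7263 = 113.7442

113.7442 units


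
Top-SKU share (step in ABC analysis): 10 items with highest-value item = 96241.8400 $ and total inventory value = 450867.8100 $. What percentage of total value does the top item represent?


Top item = 96241.8400
Total = 450867.8100
Percentage = 96241.8400 / 450867.8100 * 100 = 21.3459

21.3459%


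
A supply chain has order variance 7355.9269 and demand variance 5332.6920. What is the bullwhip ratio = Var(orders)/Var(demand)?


BW = 7355.9269 / 5332.6920 = 1.3794

1.3794


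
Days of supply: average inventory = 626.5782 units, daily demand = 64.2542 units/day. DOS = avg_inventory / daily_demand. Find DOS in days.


DOS = 626.5782 / 64.2542 = 9.7516

9.7516 days


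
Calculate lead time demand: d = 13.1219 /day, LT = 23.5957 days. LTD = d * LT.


LTD = 13.1219 * 23.5957 = 309.6204

309.6204 units


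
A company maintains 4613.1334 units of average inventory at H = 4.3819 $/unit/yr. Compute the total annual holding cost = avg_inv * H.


Cost = 4613.1334 * 4.3819 = 20214.2892

20214.2892 $/yr


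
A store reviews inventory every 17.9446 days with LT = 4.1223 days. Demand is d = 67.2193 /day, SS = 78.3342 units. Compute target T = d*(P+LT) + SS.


P + LT = 22.0669
d*(P+LT) = 67.2193 * 22.0669 = 1483.3216
T = 1483.3216 + 78.3342 = 1561.6558

1561.6558 units


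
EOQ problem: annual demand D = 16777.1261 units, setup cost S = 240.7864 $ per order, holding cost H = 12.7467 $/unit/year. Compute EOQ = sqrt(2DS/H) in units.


2*D*S = 2 * 16777.1261 * 240.7864 = 8079407.5919
2*D*S/H = 633843.0803
EOQ = sqrt(633843.0803) = 796.1426

796.1426 units


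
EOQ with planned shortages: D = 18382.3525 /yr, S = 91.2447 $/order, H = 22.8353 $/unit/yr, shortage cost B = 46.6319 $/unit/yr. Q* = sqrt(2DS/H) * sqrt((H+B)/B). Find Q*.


sqrt(2DS/H) = 383.2799
sqrt((H+B)/B) = 1.2205
Q* = 383.2799 * 1.2205 = 467.8044

467.8044 units


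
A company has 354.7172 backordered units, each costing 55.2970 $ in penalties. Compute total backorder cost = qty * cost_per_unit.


Total = 354.7172 * 55.2970 = 19614.7970

19614.7970 $


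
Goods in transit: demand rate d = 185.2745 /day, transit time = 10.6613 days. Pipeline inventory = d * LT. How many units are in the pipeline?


Pipeline = 185.2745 * 10.6613 = 1975.2670

1975.2670 units


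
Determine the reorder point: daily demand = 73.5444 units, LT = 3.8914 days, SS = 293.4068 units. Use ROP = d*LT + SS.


d*LT = 73.5444 * 3.8914 = 286.1907
ROP = 286.1907 + 293.4068 = 579.5975

579.5975 units


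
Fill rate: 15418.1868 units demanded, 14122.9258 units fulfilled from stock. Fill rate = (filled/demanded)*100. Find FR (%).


FR = 14122.9258 / 15418.1868 * 100 = 91.5991

91.5991%


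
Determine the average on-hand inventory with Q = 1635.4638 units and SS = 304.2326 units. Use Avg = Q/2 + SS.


Q/2 = 817.7319
Avg = 817.7319 + 304.2326 = 1121.9645

1121.9645 units


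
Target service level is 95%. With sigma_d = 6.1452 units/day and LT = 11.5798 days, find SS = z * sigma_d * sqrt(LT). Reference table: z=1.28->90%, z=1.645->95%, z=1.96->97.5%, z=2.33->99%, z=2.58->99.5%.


From the table, SL = 95% corresponds to z = 1.645
sqrt(LT) = sqrt(11.5798) = 3.4029
SS = 1.645 * 6.1452 * 3.4029 = 34.3995

34.3995 units


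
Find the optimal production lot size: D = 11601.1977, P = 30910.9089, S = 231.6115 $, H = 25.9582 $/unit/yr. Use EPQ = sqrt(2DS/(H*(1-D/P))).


1 - D/P = 1 - 0.3753 = 0.6247
H*(1-D/P) = 16.2158
2DS = 5373941.6022
EPQ = sqrt(331401.4202) = 575.6748

575.6748 units


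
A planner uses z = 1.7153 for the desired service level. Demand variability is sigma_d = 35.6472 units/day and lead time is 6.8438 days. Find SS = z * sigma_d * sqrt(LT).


sqrt(LT) = sqrt(6.8438) = 2.6161
SS = 1.7153 * 35.6472 * 2.6161 = 159.9610

159.9610 units


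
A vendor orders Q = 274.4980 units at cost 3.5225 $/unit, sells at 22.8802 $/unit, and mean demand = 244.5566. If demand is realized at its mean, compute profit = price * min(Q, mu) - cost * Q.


Sales at mu = min(274.4980, 244.5566) = 244.5566
Revenue = 22.8802 * 244.5566 = 5595.5039
Total cost = 3.5225 * 274.4980 = 966.9192
Profit = 5595.5039 - 966.9192 = 4628.5847

4628.5847 $


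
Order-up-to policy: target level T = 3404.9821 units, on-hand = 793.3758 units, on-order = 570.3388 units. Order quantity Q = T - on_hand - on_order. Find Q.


Inventory position = OH + OO = 793.3758 + 570.3388 = 1363.7146
Q = 3404.9821 - 1363.7146 = 2041.2675

2041.2675 units


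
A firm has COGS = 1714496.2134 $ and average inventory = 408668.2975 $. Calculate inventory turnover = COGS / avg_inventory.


Turnover = 1714496.2134 / 408668.2975 = 4.1953

4.1953


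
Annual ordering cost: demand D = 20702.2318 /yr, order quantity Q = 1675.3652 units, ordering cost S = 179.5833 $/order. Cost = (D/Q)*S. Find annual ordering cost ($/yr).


Number of orders = D/Q = 12.3568
Cost = 12.3568 * 179.5833 = 2219.0834

2219.0834 $/yr


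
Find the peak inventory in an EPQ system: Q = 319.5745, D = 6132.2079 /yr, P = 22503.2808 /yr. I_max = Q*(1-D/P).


D/P = 0.2725
1 - D/P = 0.7275
I_max = 319.5745 * 0.7275 = 232.4895

232.4895 units


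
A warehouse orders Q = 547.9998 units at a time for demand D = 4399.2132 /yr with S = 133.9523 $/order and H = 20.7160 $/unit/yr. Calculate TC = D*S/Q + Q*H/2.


Ordering cost = D*S/Q = 1075.3375
Holding cost = Q*H/2 = 5676.1819
TC = 1075.3375 + 5676.1819 = 6751.5194

6751.5194 $/yr


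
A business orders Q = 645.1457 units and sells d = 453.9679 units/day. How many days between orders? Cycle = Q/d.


Cycle = 645.1457 / 453.9679 = 1.4211

1.4211 days


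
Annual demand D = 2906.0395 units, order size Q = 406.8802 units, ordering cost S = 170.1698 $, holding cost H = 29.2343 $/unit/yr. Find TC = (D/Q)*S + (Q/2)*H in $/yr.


Ordering cost = D*S/Q = 1215.3950
Holding cost = Q*H/2 = 5947.4289
TC = 1215.3950 + 5947.4289 = 7162.8239

7162.8239 $/yr


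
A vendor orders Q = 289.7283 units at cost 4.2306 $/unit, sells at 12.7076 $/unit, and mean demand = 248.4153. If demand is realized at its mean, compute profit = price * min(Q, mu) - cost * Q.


Sales at mu = min(289.7283, 248.4153) = 248.4153
Revenue = 12.7076 * 248.4153 = 3156.7623
Total cost = 4.2306 * 289.7283 = 1225.7245
Profit = 3156.7623 - 1225.7245 = 1931.0377

1931.0377 $


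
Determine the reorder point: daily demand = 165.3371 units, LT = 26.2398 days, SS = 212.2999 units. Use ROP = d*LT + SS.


d*LT = 165.3371 * 26.2398 = 4338.4124
ROP = 4338.4124 + 212.2999 = 4550.7123

4550.7123 units


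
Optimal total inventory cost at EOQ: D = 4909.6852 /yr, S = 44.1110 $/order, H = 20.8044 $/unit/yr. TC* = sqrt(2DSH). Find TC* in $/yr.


2*D*S*H = 9011264.5783
TC* = sqrt(9011264.5783) = 3001.8768

3001.8768 $/yr


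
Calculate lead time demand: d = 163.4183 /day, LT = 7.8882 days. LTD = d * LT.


LTD = 163.4183 * 7.8882 = 1289.0762

1289.0762 units


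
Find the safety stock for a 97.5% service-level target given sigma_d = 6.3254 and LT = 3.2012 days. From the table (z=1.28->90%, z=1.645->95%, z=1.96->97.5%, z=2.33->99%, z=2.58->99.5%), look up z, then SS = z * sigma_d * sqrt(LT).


From the table, SL = 97.5% corresponds to z = 1.96
sqrt(LT) = sqrt(3.2012) = 1.7892
SS = 1.96 * 6.3254 * 1.7892 = 22.1820

22.1820 units


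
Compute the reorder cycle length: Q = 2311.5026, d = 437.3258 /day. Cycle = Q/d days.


Cycle = 2311.5026 / 437.3258 = 5.2855

5.2855 days


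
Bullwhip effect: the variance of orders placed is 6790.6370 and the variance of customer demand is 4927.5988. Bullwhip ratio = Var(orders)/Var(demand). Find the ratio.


BW = 6790.6370 / 4927.5988 = 1.3781

1.3781


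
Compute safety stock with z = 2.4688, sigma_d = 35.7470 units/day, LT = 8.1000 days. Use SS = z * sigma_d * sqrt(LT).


sqrt(LT) = sqrt(8.1000) = 2.8460
SS = 2.4688 * 35.7470 * 2.8460 = 251.1701

251.1701 units


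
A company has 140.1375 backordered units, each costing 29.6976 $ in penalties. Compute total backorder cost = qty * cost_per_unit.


Total = 140.1375 * 29.6976 = 4161.7474

4161.7474 $


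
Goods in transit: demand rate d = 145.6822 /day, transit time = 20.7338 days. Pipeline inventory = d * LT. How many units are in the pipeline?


Pipeline = 145.6822 * 20.7338 = 3020.5456

3020.5456 units


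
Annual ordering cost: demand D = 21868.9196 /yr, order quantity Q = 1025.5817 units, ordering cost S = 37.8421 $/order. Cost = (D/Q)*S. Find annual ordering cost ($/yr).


Number of orders = D/Q = 21.3234
Cost = 21.3234 * 37.8421 = 806.9234

806.9234 $/yr


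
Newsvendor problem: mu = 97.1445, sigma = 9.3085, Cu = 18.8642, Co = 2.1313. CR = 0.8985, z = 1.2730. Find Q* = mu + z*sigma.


CR = Cu/(Cu+Co) = 18.8642/(18.8642+2.1313) = 0.8985
z = 1.2730
Q* = 97.1445 + 1.2730 * 9.3085 = 108.9942

108.9942 units


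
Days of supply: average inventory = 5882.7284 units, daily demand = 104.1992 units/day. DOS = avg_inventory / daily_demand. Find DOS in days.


DOS = 5882.7284 / 104.1992 = 56.4566

56.4566 days


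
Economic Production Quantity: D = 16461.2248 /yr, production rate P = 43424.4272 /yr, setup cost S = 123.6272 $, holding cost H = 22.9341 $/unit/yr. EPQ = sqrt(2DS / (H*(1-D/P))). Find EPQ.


1 - D/P = 1 - 0.3791 = 0.6209
H*(1-D/P) = 14.2403
2DS = 4070110.2612
EPQ = sqrt(285816.3702) = 534.6180

534.6180 units


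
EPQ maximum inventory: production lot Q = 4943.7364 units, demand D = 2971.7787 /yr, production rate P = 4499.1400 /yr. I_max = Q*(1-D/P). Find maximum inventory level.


D/P = 0.6605
1 - D/P = 0.3395
I_max = 4943.7364 * 0.3395 = 1678.2922

1678.2922 units


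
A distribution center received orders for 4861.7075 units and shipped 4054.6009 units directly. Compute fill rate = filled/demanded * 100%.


FR = 4054.6009 / 4861.7075 * 100 = 83.3987

83.3987%


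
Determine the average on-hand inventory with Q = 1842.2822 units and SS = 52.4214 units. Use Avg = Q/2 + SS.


Q/2 = 921.1411
Avg = 921.1411 + 52.4214 = 973.5625

973.5625 units


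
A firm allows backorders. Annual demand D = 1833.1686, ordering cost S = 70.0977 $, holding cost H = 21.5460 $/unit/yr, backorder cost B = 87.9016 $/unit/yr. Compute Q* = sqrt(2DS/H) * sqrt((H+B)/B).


sqrt(2DS/H) = 109.2156
sqrt((H+B)/B) = 1.1158
Q* = 109.2156 * 1.1158 = 121.8679

121.8679 units


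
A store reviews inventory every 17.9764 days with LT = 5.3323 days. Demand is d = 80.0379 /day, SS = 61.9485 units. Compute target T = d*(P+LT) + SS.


P + LT = 23.3087
d*(P+LT) = 80.0379 * 23.3087 = 1865.5794
T = 1865.5794 + 61.9485 = 1927.5279

1927.5279 units


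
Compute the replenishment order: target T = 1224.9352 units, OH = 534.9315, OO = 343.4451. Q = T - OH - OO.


Inventory position = OH + OO = 534.9315 + 343.4451 = 878.3766
Q = 1224.9352 - 878.3766 = 346.5586

346.5586 units


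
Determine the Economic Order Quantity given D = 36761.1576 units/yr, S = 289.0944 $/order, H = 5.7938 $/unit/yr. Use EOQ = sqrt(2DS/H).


2*D*S = 2 * 36761.1576 * 289.0944 = 21254889.5994
2*D*S/H = 3668557.6995
EOQ = sqrt(3668557.6995) = 1915.3479

1915.3479 units


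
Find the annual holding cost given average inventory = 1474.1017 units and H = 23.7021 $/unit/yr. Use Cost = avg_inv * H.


Cost = 1474.1017 * 23.7021 = 34939.3059

34939.3059 $/yr


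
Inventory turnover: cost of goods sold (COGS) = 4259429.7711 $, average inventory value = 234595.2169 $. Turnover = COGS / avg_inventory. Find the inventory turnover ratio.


Turnover = 4259429.7711 / 234595.2169 = 18.1565

18.1565


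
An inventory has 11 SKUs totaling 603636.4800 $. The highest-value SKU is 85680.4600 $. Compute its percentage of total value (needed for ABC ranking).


Top item = 85680.4600
Total = 603636.4800
Percentage = 85680.4600 / 603636.4800 * 100 = 14.1940

14.1940%


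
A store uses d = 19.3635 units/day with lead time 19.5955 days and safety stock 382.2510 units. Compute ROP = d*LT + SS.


d*LT = 19.3635 * 19.5955 = 379.4375
ROP = 379.4375 + 382.2510 = 761.6885

761.6885 units


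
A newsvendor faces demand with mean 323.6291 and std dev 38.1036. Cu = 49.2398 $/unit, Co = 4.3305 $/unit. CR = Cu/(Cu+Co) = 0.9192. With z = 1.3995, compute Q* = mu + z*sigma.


CR = Cu/(Cu+Co) = 49.2398/(49.2398+4.3305) = 0.9192
z = 1.3995
Q* = 323.6291 + 1.3995 * 38.1036 = 376.9551

376.9551 units


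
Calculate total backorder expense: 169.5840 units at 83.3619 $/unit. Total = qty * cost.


Total = 169.5840 * 83.3619 = 14136.8444

14136.8444 $


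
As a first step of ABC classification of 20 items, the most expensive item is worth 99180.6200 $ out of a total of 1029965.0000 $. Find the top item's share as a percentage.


Top item = 99180.6200
Total = 1029965.0000
Percentage = 99180.6200 / 1029965.0000 * 100 = 9.6295

9.6295%


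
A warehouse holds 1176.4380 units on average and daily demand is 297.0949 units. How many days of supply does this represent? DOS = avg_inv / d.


DOS = 1176.4380 / 297.0949 = 3.9598

3.9598 days


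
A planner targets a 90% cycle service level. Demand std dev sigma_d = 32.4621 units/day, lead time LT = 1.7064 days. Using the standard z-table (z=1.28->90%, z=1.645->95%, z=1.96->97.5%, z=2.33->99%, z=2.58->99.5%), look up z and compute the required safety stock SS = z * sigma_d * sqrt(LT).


From the table, SL = 90% corresponds to z = 1.28
sqrt(LT) = sqrt(1.7064) = 1.3063
SS = 1.28 * 32.4621 * 1.3063 = 54.2784

54.2784 units


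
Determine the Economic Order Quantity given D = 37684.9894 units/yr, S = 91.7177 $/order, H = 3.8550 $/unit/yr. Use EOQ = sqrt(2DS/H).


2*D*S = 2 * 37684.9894 * 91.7177 = 6912761.1046
2*D*S/H = 1793193.5420
EOQ = sqrt(1793193.5420) = 1339.1018

1339.1018 units


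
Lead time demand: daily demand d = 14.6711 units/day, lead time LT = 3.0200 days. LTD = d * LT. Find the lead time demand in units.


LTD = 14.6711 * 3.0200 = 44.3067

44.3067 units


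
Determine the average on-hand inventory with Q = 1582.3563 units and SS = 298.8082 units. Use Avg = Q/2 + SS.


Q/2 = 791.1781
Avg = 791.1781 + 298.8082 = 1089.9863

1089.9863 units


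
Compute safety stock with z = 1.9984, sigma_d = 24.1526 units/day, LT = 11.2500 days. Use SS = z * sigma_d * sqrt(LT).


sqrt(LT) = sqrt(11.2500) = 3.3541
SS = 1.9984 * 24.1526 * 3.3541 = 161.8909

161.8909 units


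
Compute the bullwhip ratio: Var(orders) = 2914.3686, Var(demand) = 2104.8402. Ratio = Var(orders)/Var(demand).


BW = 2914.3686 / 2104.8402 = 1.3846

1.3846


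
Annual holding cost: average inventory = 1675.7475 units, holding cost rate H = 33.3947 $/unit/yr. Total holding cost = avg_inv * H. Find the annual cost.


Cost = 1675.7475 * 33.3947 = 55961.0850

55961.0850 $/yr


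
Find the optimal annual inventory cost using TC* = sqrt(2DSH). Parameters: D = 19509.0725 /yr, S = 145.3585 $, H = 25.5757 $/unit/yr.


2*D*S*H = 145055626.8251
TC* = sqrt(145055626.8251) = 12043.9041

12043.9041 $/yr


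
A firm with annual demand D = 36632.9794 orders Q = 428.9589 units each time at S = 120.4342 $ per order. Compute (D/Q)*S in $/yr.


Number of orders = D/Q = 85.3997
Cost = 85.3997 * 120.4342 = 10285.0496

10285.0496 $/yr


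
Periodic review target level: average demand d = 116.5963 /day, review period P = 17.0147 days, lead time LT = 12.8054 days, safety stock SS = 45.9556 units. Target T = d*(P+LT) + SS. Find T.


P + LT = 29.8201
d*(P+LT) = 116.5963 * 29.8201 = 3476.9133
T = 3476.9133 + 45.9556 = 3522.8689

3522.8689 units


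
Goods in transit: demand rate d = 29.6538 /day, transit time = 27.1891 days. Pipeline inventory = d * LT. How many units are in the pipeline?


Pipeline = 29.6538 * 27.1891 = 806.2601

806.2601 units


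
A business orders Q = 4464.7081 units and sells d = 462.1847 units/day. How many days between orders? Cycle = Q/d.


Cycle = 4464.7081 / 462.1847 = 9.6600

9.6600 days


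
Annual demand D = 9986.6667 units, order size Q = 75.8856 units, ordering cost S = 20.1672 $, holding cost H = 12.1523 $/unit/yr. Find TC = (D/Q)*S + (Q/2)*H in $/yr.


Ordering cost = D*S/Q = 2654.0359
Holding cost = Q*H/2 = 461.0923
TC = 2654.0359 + 461.0923 = 3115.1282

3115.1282 $/yr


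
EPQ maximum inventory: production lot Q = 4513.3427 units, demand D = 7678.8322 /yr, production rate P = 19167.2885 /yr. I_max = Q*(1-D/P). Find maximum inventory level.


D/P = 0.4006
1 - D/P = 0.5994
I_max = 4513.3427 * 0.5994 = 2705.1996

2705.1996 units


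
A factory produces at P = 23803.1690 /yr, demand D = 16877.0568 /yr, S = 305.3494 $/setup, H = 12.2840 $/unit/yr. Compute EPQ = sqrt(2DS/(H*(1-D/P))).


1 - D/P = 1 - 0.7090 = 0.2910
H*(1-D/P) = 3.5743
2DS = 10306798.3353
EPQ = sqrt(2883561.5657) = 1698.1053

1698.1053 units


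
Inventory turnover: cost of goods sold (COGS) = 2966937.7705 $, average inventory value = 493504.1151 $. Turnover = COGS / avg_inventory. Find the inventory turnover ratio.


Turnover = 2966937.7705 / 493504.1151 = 6.0120

6.0120


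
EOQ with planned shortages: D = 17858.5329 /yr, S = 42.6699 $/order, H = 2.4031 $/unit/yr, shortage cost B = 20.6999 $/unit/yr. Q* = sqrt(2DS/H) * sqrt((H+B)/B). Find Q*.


sqrt(2DS/H) = 796.3661
sqrt((H+B)/B) = 1.0565
Q* = 796.3661 * 1.0565 = 841.3232

841.3232 units


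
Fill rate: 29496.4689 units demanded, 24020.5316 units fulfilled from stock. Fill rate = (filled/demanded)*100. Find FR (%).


FR = 24020.5316 / 29496.4689 * 100 = 81.4353

81.4353%


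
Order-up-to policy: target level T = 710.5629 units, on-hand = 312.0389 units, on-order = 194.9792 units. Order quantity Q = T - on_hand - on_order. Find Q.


Inventory position = OH + OO = 312.0389 + 194.9792 = 507.0181
Q = 710.5629 - 507.0181 = 203.5448

203.5448 units


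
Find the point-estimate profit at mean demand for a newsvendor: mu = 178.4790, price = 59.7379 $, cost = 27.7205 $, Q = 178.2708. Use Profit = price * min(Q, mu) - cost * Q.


Sales at mu = min(178.2708, 178.4790) = 178.2708
Revenue = 59.7379 * 178.2708 = 10649.5232
Total cost = 27.7205 * 178.2708 = 4941.7557
Profit = 10649.5232 - 4941.7557 = 5707.7675

5707.7675 $


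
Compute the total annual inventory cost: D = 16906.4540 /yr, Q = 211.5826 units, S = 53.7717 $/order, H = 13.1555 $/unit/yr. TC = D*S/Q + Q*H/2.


Ordering cost = D*S/Q = 4296.6141
Holding cost = Q*H/2 = 1391.7374
TC = 4296.6141 + 1391.7374 = 5688.3515

5688.3515 $/yr


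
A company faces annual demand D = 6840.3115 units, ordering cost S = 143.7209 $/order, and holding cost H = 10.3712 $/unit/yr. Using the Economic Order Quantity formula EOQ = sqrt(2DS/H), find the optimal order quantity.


2*D*S = 2 * 6840.3115 * 143.7209 = 1966191.4501
2*D*S/H = 189581.8661
EOQ = sqrt(189581.8661) = 435.4100

435.4100 units


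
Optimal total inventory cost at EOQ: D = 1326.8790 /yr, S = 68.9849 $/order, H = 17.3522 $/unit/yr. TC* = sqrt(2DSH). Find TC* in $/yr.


2*D*S*H = 3176653.8972
TC* = sqrt(3176653.8972) = 1782.3170

1782.3170 $/yr


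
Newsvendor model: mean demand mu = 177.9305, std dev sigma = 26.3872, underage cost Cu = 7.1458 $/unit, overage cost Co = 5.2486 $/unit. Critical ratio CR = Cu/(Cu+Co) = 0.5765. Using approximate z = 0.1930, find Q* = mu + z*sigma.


CR = Cu/(Cu+Co) = 7.1458/(7.1458+5.2486) = 0.5765
z = 0.1930
Q* = 177.9305 + 0.1930 * 26.3872 = 183.0232

183.0232 units
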